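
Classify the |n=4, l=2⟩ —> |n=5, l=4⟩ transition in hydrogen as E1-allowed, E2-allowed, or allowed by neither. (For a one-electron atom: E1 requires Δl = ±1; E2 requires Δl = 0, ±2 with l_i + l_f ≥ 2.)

Δl = 4 − 2 = +2; l_i + l_f = 6.
E1 (Δl = ±1): not satisfied.
E2 (Δl = 0,±2, l_i+l_f ≥ 2): satisfied.

E2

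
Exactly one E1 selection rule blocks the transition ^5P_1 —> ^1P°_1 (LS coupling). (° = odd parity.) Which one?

Parity must change: even → odd — ✓.
ΔS = 0: S: 2 → 0 — ✗.
ΔL = 0, ±1 (not L=0↔0): L: 1 → 1, ΔL = +0 — ✓.
ΔJ = 0, ±1 (not J=0↔0): J: 1 → 1, ΔJ = +0 — ✓.

the ΔS = 0 rule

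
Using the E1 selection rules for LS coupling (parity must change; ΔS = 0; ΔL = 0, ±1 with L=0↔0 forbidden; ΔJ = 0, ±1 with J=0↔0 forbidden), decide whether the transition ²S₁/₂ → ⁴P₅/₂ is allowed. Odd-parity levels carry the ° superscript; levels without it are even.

Parity must change: even → even — ✗.
ΔS = 0: S: 1/2 → 3/2 — ✗.
ΔL = 0, ±1 (not L=0↔0): L: 0 → 1, ΔL = +1 — ✓.
ΔJ = 0, ±1 (not J=0↔0): J: 1/2 → 5/2, ΔJ = +2 — ✗.
Rule(s) violated: parity, ΔS, ΔJ.

forbidden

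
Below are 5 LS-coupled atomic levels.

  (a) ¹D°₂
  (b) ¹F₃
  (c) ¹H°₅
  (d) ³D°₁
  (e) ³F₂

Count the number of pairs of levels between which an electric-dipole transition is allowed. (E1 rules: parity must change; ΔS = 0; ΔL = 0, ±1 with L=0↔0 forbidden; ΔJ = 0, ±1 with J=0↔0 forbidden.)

2

(a)–(b): allowed.
(a)–(c): forbidden (parity, ΔL, ΔJ).
(a)–(d): forbidden (parity, ΔS).
(a)–(e): forbidden (ΔS).
(b)–(c): forbidden (ΔL, ΔJ).
(b)–(d): forbidden (ΔS, ΔJ).
(b)–(e): forbidden (parity, ΔS).
(c)–(d): forbidden (parity, ΔS, ΔL, ΔJ).
(c)–(e): forbidden (ΔS, ΔL, ΔJ).
(d)–(e): allowed.
Allowed pairs: 2 of 10.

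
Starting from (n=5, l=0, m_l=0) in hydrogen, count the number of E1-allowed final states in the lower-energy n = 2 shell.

3

E1 requires Δl = ±1, so l_f ∈ {-1, 1}; with 0 ≤ l_f ≤ n_f−1 = 1, the allowed l_f values are {1}.
For l_f = 1: m_f ∈ {m_i−1, m_i, m_i+1} ∩ [−1, 1] = {-1, 0, 1} → 3 states.
Total: 3.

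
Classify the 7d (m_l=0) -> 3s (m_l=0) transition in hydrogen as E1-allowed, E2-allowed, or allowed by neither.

Δl = 0 − 2 = -2; l_i + l_f = 2.
Δm_l = +0.
E1 (Δl = ±1, |Δm_l| ≤ 1): not satisfied.
E2 (Δl = 0,±2, l_i+l_f ≥ 2, |Δm_l| ≤ 2): satisfied.

E2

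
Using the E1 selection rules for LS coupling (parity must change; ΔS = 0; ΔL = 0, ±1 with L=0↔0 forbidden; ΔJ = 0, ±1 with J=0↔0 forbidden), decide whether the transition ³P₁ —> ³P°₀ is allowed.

allowed

Initial level: S=1, L=1, J=1, parity even. Final level: S=1, L=1, J=0, parity odd.
Parity must change: even → odd — ✓.
ΔS = 0: S: 1 → 1 — ✓.
ΔL = 0, ±1 (not L=0↔0): L: 1 → 1, ΔL = +0 — ✓.
ΔJ = 0, ±1 (not J=0↔0): J: 1 → 0, ΔJ = -1 — ✓.
All four E1 rules are satisfied.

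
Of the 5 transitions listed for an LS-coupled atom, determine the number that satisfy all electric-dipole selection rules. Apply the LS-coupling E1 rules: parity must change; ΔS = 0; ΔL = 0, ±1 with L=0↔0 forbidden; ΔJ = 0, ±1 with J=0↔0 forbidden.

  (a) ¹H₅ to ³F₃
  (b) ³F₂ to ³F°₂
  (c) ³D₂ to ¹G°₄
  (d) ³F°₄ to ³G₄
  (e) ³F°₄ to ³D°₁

(a) forbidden (parity, ΔS, ΔL, ΔJ fail)
(b) allowed
(c) forbidden (ΔS, ΔL, ΔJ fail)
(d) allowed
(e) forbidden (parity, ΔJ fail)
Total allowed: 2 of 5.

2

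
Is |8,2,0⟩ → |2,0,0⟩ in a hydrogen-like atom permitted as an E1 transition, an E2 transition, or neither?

Δl = 0 − 2 = -2; l_i + l_f = 2.
Δm_l = +0.
E1 (Δl = ±1, |Δm_l| ≤ 1): not satisfied.
E2 (Δl = 0,±2, l_i+l_f ≥ 2, |Δm_l| ≤ 2): satisfied.

E2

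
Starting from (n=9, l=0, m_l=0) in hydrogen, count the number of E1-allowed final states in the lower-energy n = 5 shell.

3

E1 requires Δl = ±1, so l_f ∈ {-1, 1}; with 0 ≤ l_f ≤ n_f−1 = 4, the allowed l_f values are {1}.
For l_f = 1: m_f ∈ {m_i−1, m_i, m_i+1} ∩ [−1, 1] = {-1, 0, 1} → 3 states.
Total: 3.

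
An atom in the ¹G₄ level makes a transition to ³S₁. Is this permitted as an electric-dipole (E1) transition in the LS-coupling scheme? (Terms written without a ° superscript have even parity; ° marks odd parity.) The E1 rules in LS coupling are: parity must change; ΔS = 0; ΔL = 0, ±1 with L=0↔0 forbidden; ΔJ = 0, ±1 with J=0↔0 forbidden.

forbidden

Initial level: S=0, L=4, J=4, parity even. Final level: S=1, L=0, J=1, parity even.
Parity must change: even → even — violated.
ΔL = 0, ±1 (not L=0↔0): L: 4 → 0, ΔL = -4 — violated.
ΔJ = 0, ±1 (not J=0↔0): J: 4 → 1, ΔJ = -3 — violated.
ΔS = 0: S: 0 → 1 — violated.
Rule(s) violated: parity, ΔS, ΔL, ΔJ.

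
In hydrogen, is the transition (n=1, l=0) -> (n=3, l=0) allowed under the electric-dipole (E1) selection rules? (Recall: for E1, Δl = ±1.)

Initial l = 0, final l = 0, so Δl = +0. E1 requires Δl = ±1: ✗.
The transition is electric-dipole forbidden.

forbidden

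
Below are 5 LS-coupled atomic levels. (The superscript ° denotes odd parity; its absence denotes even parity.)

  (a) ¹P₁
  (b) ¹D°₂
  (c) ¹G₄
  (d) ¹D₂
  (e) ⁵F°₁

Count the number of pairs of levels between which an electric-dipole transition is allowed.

2

(a)–(b): allowed.
(a)–(c): forbidden (parity, ΔL, ΔJ).
(a)–(d): forbidden (parity).
(a)–(e): forbidden (ΔS, ΔL).
(b)–(c): forbidden (ΔL, ΔJ).
(b)–(d): allowed.
(b)–(e): forbidden (parity, ΔS).
(c)–(d): forbidden (parity, ΔL, ΔJ).
(c)–(e): forbidden (ΔS, ΔJ).
(d)–(e): forbidden (ΔS).
Allowed pairs: 2 of 10.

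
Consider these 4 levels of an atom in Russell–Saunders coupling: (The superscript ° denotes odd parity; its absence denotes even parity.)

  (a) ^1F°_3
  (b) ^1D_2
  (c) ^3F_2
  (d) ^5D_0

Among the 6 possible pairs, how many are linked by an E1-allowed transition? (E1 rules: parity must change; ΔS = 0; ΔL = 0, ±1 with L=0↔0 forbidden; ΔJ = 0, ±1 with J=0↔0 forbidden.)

1

(a)–(b): allowed.
(a)–(c): forbidden (ΔS).
(a)–(d): forbidden (ΔS, ΔJ).
(b)–(c): forbidden (parity, ΔS).
(b)–(d): forbidden (parity, ΔS, ΔJ).
(c)–(d): forbidden (parity, ΔS, ΔJ).
Allowed pairs: 1 of 6.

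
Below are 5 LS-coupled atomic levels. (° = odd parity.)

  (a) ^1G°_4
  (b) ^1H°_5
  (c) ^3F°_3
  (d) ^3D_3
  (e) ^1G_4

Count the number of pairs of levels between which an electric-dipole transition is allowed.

(a)–(b): forbidden (parity).
(a)–(c): forbidden (parity, ΔS).
(a)–(d): forbidden (ΔS, ΔL).
(a)–(e): allowed.
(b)–(c): forbidden (parity, ΔS, ΔL, ΔJ).
(b)–(d): forbidden (ΔS, ΔL, ΔJ).
(b)–(e): allowed.
(c)–(d): allowed.
(c)–(e): forbidden (ΔS).
(d)–(e): forbidden (parity, ΔS, ΔL).
Allowed pairs: 3 of 10.

3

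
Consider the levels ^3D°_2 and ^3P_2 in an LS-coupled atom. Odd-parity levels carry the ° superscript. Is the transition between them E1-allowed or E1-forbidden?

Parity must change: odd → even — ok.
ΔS = 0: S: 1 → 1 — ok.
ΔL = 0, ±1 (not L=0↔0): L: 2 → 1, ΔL = -1 — ok.
ΔJ = 0, ±1 (not J=0↔0): J: 2 → 2, ΔJ = +0 — ok.
All four E1 rules are satisfied.

allowed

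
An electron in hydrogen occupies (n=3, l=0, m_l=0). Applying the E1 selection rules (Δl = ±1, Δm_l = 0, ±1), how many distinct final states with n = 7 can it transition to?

3

E1 requires Δl = ±1, so l_f ∈ {-1, 1}; with 0 ≤ l_f ≤ n_f−1 = 6, the allowed l_f values are {1}.
For l_f = 1: m_f ∈ {m_i−1, m_i, m_i+1} ∩ [−1, 1] = {-1, 0, 1} → 3 states.
Total: 3.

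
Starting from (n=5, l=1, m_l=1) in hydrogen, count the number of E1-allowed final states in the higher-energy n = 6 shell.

4

E1 requires Δl = ±1, so l_f ∈ {0, 2}; with 0 ≤ l_f ≤ n_f−1 = 5, the allowed l_f values are {0, 2}.
For l_f = 0: m_f ∈ {m_i−1, m_i, m_i+1} ∩ [−0, 0] = {0} → 1 state.
For l_f = 2: m_f ∈ {m_i−1, m_i, m_i+1} ∩ [−2, 2] = {0, 1, 2} → 3 states.
Total: 4.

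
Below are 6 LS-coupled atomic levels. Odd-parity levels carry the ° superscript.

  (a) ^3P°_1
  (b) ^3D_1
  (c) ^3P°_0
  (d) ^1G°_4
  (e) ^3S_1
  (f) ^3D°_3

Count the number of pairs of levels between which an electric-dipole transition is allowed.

4

(a)–(b): allowed.
(a)–(c): forbidden (parity).
(a)–(d): forbidden (parity, ΔS, ΔL, ΔJ).
(a)–(e): allowed.
(a)–(f): forbidden (parity, ΔJ).
(b)–(c): allowed.
(b)–(d): forbidden (ΔS, ΔL, ΔJ).
(b)–(e): forbidden (parity, ΔL).
(b)–(f): forbidden (ΔJ).
(c)–(d): forbidden (parity, ΔS, ΔL, ΔJ).
(c)–(e): allowed.
(c)–(f): forbidden (parity, ΔJ).
(d)–(e): forbidden (ΔS, ΔL, ΔJ).
(d)–(f): forbidden (parity, ΔS, ΔL).
(e)–(f): forbidden (ΔL, ΔJ).
Allowed pairs: 4 of 15.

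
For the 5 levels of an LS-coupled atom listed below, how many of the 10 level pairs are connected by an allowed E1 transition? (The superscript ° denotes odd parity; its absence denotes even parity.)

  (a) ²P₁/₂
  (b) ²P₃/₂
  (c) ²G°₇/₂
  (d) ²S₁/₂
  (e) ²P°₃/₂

(a)–(b): forbidden (parity).
(a)–(c): forbidden (ΔL, ΔJ).
(a)–(d): forbidden (parity).
(a)–(e): allowed.
(b)–(c): forbidden (ΔL, ΔJ).
(b)–(d): forbidden (parity).
(b)–(e): allowed.
(c)–(d): forbidden (ΔL, ΔJ).
(c)–(e): forbidden (parity, ΔL, ΔJ).
(d)–(e): allowed.
Allowed pairs: 3 of 10.

3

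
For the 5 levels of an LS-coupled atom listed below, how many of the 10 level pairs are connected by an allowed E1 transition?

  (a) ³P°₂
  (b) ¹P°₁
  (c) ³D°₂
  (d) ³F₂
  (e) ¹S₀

2

(a)–(b): forbidden (parity, ΔS).
(a)–(c): forbidden (parity).
(a)–(d): forbidden (ΔL).
(a)–(e): forbidden (ΔS, ΔJ).
(b)–(c): forbidden (parity, ΔS).
(b)–(d): forbidden (ΔS, ΔL).
(b)–(e): allowed.
(c)–(d): allowed.
(c)–(e): forbidden (ΔS, ΔL, ΔJ).
(d)–(e): forbidden (parity, ΔS, ΔL, ΔJ).
Allowed pairs: 2 of 10.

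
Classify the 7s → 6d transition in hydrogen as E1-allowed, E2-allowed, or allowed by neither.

Δl = 2 − 0 = +2; l_i + l_f = 2.
E1 (Δl = ±1): not satisfied.
E2 (Δl = 0,±2, l_i+l_f ≥ 2): satisfied.

E2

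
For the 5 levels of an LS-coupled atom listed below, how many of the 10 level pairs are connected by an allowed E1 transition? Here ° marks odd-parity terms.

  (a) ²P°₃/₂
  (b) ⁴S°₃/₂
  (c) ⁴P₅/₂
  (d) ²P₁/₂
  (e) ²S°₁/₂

(a)–(b): forbidden (parity, ΔS).
(a)–(c): forbidden (ΔS).
(a)–(d): allowed.
(a)–(e): forbidden (parity).
(b)–(c): allowed.
(b)–(d): forbidden (ΔS).
(b)–(e): forbidden (parity, ΔS, ΔL).
(c)–(d): forbidden (parity, ΔS, ΔJ).
(c)–(e): forbidden (ΔS, ΔJ).
(d)–(e): allowed.
Allowed pairs: 3 of 10.

3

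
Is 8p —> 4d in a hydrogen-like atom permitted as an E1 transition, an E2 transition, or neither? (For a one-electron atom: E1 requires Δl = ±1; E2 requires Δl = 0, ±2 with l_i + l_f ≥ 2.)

E1

Δl = 2 − 1 = +1; l_i + l_f = 3.
E1 (Δl = ±1): satisfied.
E2 (Δl = 0,±2, l_i+l_f ≥ 2): not satisfied.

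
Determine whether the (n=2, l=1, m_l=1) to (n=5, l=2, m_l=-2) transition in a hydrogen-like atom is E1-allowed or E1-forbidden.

forbidden

l: 1 → 2 (Δl = +1). Δl = ±1 passes.
Δm_l = -2 − (1) = -3. E1 requires Δm_l = 0, ±1: fails.
The transition is electric-dipole forbidden.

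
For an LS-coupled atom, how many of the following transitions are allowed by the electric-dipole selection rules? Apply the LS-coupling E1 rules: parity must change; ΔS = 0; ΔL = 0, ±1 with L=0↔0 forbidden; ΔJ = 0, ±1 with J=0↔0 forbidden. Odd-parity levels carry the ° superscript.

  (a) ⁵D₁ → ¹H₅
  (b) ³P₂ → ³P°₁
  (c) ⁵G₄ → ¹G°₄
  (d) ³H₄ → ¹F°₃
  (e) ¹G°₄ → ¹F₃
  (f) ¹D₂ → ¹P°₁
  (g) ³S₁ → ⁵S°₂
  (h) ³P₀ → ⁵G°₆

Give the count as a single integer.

3

(a) forbidden (parity, ΔS, ΔL, ΔJ fail)
(b) allowed
(c) forbidden (ΔS fails)
(d) forbidden (ΔS, ΔL fail)
(e) allowed
(f) allowed
(g) forbidden (ΔS, ΔL fail)
(h) forbidden (ΔS, ΔL, ΔJ fail)
Total allowed: 3 of 8.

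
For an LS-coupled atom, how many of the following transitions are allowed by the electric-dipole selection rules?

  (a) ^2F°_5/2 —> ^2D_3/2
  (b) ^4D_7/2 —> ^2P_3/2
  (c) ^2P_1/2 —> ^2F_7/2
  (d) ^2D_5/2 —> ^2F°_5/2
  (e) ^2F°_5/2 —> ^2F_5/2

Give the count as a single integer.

3

(a) allowed
(b) forbidden (parity, ΔS, ΔJ fail)
(c) forbidden (parity, ΔL, ΔJ fail)
(d) allowed
(e) allowed
Total allowed: 3 of 5.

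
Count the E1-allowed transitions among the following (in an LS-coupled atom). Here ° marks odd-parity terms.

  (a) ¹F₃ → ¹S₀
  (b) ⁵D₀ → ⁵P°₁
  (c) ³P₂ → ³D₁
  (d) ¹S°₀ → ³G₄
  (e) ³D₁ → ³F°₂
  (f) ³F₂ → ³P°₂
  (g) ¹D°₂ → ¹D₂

3

(a) forbidden (parity, ΔL, ΔJ fail)
(b) allowed
(c) forbidden (parity fails)
(d) forbidden (ΔS, ΔL, ΔJ fail)
(e) allowed
(f) forbidden (ΔL fails)
(g) allowed
Total allowed: 3 of 7.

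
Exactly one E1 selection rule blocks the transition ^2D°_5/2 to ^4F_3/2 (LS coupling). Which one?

Parity must change: odd → even — satisfied.
ΔS = 0: S: 1/2 → 3/2 — violated.
ΔL = 0, ±1 (not L=0↔0): L: 2 → 3, ΔL = +1 — satisfied.
ΔJ = 0, ±1 (not J=0↔0): J: 5/2 → 3/2, ΔJ = -1 — satisfied.

the ΔS = 0 rule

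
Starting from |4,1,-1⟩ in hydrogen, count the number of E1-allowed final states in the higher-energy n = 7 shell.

4

E1 requires Δl = ±1, so l_f ∈ {0, 2}; with 0 ≤ l_f ≤ n_f−1 = 6, the allowed l_f values are {0, 2}.
For l_f = 0: m_f ∈ {m_i−1, m_i, m_i+1} ∩ [−0, 0] = {0} → 1 state.
For l_f = 2: m_f ∈ {m_i−1, m_i, m_i+1} ∩ [−2, 2] = {-2, -1, 0} → 3 states.
Total: 4.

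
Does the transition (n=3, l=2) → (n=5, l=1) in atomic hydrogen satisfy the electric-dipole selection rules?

Initial l = 2, final l = 1, so Δl = -1. E1 requires Δl = ±1: ✓.
All E1 selection rules are satisfied.

allowed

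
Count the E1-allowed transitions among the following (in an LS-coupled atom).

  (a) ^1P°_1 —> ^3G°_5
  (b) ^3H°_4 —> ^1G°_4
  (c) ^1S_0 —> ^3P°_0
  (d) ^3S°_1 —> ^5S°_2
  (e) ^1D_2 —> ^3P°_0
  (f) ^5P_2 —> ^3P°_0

0

(a) forbidden (parity, ΔS, ΔL, ΔJ fail)
(b) forbidden (parity, ΔS fail)
(c) forbidden (ΔS, ΔJ fail)
(d) forbidden (parity, ΔS, ΔL fail)
(e) forbidden (ΔS, ΔJ fail)
(f) forbidden (ΔS, ΔJ fail)
Total allowed: 0 of 6.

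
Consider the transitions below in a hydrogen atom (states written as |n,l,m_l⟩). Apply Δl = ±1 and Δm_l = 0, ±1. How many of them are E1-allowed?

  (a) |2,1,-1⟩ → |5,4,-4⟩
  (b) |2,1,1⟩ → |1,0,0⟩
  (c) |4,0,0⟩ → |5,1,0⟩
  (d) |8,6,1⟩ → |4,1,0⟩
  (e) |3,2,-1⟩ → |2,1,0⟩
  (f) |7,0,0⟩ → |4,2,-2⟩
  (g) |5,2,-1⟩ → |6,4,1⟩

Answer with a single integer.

(a) forbidden — Δl = +3 (E1 requires Δl = ±1); Δm_l = -3 (E1 requires Δm_l = 0, ±1)
(b) allowed
(c) allowed
(d) forbidden — Δl = -5 (E1 requires Δl = ±1)
(e) allowed
(f) forbidden — Δl = +2 (E1 requires Δl = ±1); Δm_l = -2 (E1 requires Δm_l = 0, ±1)
(g) forbidden — Δl = +2 (E1 requires Δl = ±1); Δm_l = +2 (E1 requires Δm_l = 0, ±1)
Total allowed: 3 of 7.

3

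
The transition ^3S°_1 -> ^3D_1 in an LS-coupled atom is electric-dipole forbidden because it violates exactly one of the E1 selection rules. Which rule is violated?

the ΔL = 0, ±1 rule

Initial level: S=1, L=0, J=1, parity odd. Final level: S=1, L=2, J=1, parity even.
ΔL = 0, ±1 (not L=0↔0): L: 0 → 2, ΔL = +2 — ✗.
ΔS = 0: S: 1 → 1 — ✓.
ΔJ = 0, ±1 (not J=0↔0): J: 1 → 1, ΔJ = +0 — ✓.
Parity must change: odd → even — ✓.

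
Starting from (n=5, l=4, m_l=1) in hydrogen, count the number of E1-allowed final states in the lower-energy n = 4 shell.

E1 requires Δl = ±1, so l_f ∈ {3, 5}; with 0 ≤ l_f ≤ n_f−1 = 3, the allowed l_f values are {3}.
For l_f = 3: m_f ∈ {m_i−1, m_i, m_i+1} ∩ [−3, 3] = {0, 1, 2} → 3 states.
Total: 3.

3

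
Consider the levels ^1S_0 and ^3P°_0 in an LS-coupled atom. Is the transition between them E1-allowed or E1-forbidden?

Parity must change: even → odd — satisfied.
ΔS = 0: S: 0 → 1 — violated.
ΔL = 0, ±1 (not L=0↔0): L: 0 → 1, ΔL = +1 — satisfied.
ΔJ = 0, ±1 (not J=0↔0): J: 0 → 0, ΔJ = +0 — violated.
Rule(s) violated: ΔS, ΔJ.

forbidden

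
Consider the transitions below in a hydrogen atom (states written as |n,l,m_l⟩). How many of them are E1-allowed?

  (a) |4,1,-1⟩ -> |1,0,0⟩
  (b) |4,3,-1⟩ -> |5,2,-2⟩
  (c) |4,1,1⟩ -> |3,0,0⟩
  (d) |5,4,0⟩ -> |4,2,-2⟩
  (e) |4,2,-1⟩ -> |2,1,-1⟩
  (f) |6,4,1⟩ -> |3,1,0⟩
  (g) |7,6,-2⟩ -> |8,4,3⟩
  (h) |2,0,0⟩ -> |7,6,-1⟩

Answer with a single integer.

(a) allowed
(b) allowed
(c) allowed
(d) forbidden — Δl = -2 (E1 requires Δl = ±1); Δm_l = -2 (E1 requires Δm_l = 0, ±1)
(e) allowed
(f) forbidden — Δl = -3 (E1 requires Δl = ±1)
(g) forbidden — Δl = -2 (E1 requires Δl = ±1); Δm_l = +5 (E1 requires Δm_l = 0, ±1)
(h) forbidden — Δl = +6 (E1 requires Δl = ±1)
Total allowed: 4 of 8.

4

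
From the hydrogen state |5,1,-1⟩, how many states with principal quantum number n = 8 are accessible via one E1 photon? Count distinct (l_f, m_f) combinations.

E1 requires Δl = ±1, so l_f ∈ {0, 2}; with 0 ≤ l_f ≤ n_f−1 = 7, the allowed l_f values are {0, 2}.
For l_f = 0: m_f ∈ {m_i−1, m_i, m_i+1} ∩ [−0, 0] = {0} → 1 state.
For l_f = 2: m_f ∈ {m_i−1, m_i, m_i+1} ∩ [−2, 2] = {-2, -1, 0} → 3 states.
Total: 4.

4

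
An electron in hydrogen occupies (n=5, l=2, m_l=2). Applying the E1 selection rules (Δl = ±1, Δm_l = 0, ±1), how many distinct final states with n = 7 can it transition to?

4

E1 requires Δl = ±1, so l_f ∈ {1, 3}; with 0 ≤ l_f ≤ n_f−1 = 6, the allowed l_f values are {1, 3}.
For l_f = 1: m_f ∈ {m_i−1, m_i, m_i+1} ∩ [−1, 1] = {1} → 1 state.
For l_f = 3: m_f ∈ {m_i−1, m_i, m_i+1} ∩ [−3, 3] = {1, 2, 3} → 3 states.
Total: 4.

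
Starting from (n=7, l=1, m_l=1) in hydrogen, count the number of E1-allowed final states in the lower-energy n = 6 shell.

E1 requires Δl = ±1, so l_f ∈ {0, 2}; with 0 ≤ l_f ≤ n_f−1 = 5, the allowed l_f values are {0, 2}.
For l_f = 0: m_f ∈ {m_i−1, m_i, m_i+1} ∩ [−0, 0] = {0} → 1 state.
For l_f = 2: m_f ∈ {m_i−1, m_i, m_i+1} ∩ [−2, 2] = {0, 1, 2} → 3 states.
Total: 4.

4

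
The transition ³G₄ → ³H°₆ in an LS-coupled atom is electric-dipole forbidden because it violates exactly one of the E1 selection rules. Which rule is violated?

the ΔJ = 0, ±1 rule

Reading off the term symbols: S 1→1, L 4→5, J 4→6, parity even→odd.
Parity must change: even → odd — ok.
ΔS = 0: S: 1 → 1 — ok.
ΔL = 0, ±1 (not L=0↔0): L: 4 → 5, ΔL = +1 — ok.
ΔJ = 0, ±1 (not J=0↔0): J: 4 → 6, ΔJ = +2 — fails.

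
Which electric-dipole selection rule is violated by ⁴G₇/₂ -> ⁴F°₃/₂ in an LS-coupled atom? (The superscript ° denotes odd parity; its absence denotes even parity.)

Reading off the term symbols: S 3/2→3/2, L 4→3, J 7/2→3/2, parity even→odd.
Parity must change: even → odd — ok.
ΔJ = 0, ±1 (not J=0↔0): J: 7/2 → 3/2, ΔJ = -2 — fails.
ΔS = 0: S: 3/2 → 3/2 — ok.
ΔL = 0, ±1 (not L=0↔0): L: 4 → 3, ΔL = -1 — ok.

the ΔJ = 0, ±1 rule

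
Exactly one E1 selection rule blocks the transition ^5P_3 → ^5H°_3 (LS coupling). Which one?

the ΔL = 0, ±1 rule

Reading off the term symbols: S 2→2, L 1→5, J 3→3, parity even→odd.
ΔL = 0, ±1 (not L=0↔0): L: 1 → 5, ΔL = +4 — fails.
ΔS = 0: S: 2 → 2 — ok.
ΔJ = 0, ±1 (not J=0↔0): J: 3 → 3, ΔJ = +0 — ok.
Parity must change: even → odd — ok.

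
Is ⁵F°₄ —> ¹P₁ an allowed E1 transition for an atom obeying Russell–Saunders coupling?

forbidden

Initial level: S=2, L=3, J=4, parity odd. Final level: S=0, L=1, J=1, parity even.
ΔJ = 0, ±1 (not J=0↔0): J: 4 → 1, ΔJ = -3 — fails.
ΔS = 0: S: 2 → 0 — fails.
ΔL = 0, ±1 (not L=0↔0): L: 3 → 1, ΔL = -2 — fails.
Parity must change: odd → even — passes.
Rule(s) violated: ΔS, ΔL, ΔJ.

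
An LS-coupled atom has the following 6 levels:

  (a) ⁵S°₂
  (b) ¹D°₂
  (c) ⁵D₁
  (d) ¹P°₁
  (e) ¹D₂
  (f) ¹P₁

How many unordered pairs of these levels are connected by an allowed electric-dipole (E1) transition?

(a)–(b): forbidden (parity, ΔS, ΔL).
(a)–(c): forbidden (ΔL).
(a)–(d): forbidden (parity, ΔS).
(a)–(e): forbidden (ΔS, ΔL).
(a)–(f): forbidden (ΔS).
(b)–(c): forbidden (ΔS).
(b)–(d): forbidden (parity).
(b)–(e): allowed.
(b)–(f): allowed.
(c)–(d): forbidden (ΔS).
(c)–(e): forbidden (parity, ΔS).
(c)–(f): forbidden (parity, ΔS).
(d)–(e): allowed.
(d)–(f): allowed.
(e)–(f): forbidden (parity).
Allowed pairs: 4 of 15.

4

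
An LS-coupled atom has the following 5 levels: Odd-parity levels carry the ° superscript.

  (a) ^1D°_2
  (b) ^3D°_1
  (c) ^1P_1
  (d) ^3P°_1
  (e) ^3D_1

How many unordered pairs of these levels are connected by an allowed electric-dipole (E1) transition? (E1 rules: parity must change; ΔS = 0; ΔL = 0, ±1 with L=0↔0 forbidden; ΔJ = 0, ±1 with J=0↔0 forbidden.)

(a)–(b): forbidden (parity, ΔS).
(a)–(c): allowed.
(a)–(d): forbidden (parity, ΔS).
(a)–(e): forbidden (ΔS).
(b)–(c): forbidden (ΔS).
(b)–(d): forbidden (parity).
(b)–(e): allowed.
(c)–(d): forbidden (ΔS).
(c)–(e): forbidden (parity, ΔS).
(d)–(e): allowed.
Allowed pairs: 3 of 10.

3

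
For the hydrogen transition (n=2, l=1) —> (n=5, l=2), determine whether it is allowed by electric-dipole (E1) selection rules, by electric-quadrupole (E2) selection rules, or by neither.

Δl = 2 − 1 = +1; l_i + l_f = 3.
E1 (Δl = ±1): satisfied.
E2 (Δl = 0,±2, l_i+l_f ≥ 2): not satisfied.

E1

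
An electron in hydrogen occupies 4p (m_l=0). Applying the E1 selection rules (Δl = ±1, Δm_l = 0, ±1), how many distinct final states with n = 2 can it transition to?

E1 requires Δl = ±1, so l_f ∈ {0, 2}; with 0 ≤ l_f ≤ n_f−1 = 1, the allowed l_f values are {0}.
For l_f = 0: m_f ∈ {m_i−1, m_i, m_i+1} ∩ [−0, 0] = {0} → 1 state.
Total: 1.

1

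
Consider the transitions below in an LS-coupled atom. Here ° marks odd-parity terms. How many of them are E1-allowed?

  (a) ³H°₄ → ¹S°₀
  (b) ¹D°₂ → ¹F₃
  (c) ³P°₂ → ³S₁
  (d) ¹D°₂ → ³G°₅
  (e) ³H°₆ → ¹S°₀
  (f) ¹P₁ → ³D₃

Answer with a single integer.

2

(a) forbidden (parity, ΔS, ΔL, ΔJ fail)
(b) allowed
(c) allowed
(d) forbidden (parity, ΔS, ΔL, ΔJ fail)
(e) forbidden (parity, ΔS, ΔL, ΔJ fail)
(f) forbidden (parity, ΔS, ΔJ fail)
Total allowed: 2 of 6.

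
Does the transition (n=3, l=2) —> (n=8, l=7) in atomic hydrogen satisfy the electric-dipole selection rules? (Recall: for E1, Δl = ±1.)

l: 2 → 7 (Δl = +5). Δl = ±1 ✗.
The transition is electric-dipole forbidden.

forbidden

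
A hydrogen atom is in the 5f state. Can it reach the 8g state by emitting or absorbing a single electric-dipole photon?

l: 3 → 4 (Δl = +1). Δl = ±1 satisfied.
All E1 selection rules are satisfied.

allowed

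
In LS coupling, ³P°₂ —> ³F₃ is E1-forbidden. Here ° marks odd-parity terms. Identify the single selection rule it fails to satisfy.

the ΔL = 0, ±1 rule

Reading off the term symbols: S 1→1, L 1→3, J 2→3, parity odd→even.
Parity must change: odd → even — passes.
ΔS = 0: S: 1 → 1 — passes.
ΔL = 0, ±1 (not L=0↔0): L: 1 → 3, ΔL = +2 — fails.
ΔJ = 0, ±1 (not J=0↔0): J: 2 → 3, ΔJ = +1 — passes.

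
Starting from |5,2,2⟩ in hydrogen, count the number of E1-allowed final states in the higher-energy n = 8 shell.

E1 requires Δl = ±1, so l_f ∈ {1, 3}; with 0 ≤ l_f ≤ n_f−1 = 7, the allowed l_f values are {1, 3}.
For l_f = 1: m_f ∈ {m_i−1, m_i, m_i+1} ∩ [−1, 1] = {1} → 1 state.
For l_f = 3: m_f ∈ {m_i−1, m_i, m_i+1} ∩ [−3, 3] = {1, 2, 3} → 3 states.
Total: 4.

4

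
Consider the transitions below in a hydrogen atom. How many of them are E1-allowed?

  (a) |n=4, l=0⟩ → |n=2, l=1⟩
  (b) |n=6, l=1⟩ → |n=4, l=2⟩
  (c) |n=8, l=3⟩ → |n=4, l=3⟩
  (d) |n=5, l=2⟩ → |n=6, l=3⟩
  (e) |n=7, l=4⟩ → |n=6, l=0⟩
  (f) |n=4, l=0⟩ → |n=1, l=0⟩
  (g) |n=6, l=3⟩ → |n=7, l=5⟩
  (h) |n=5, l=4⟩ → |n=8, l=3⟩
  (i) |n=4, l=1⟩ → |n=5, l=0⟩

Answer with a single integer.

5

(a) allowed
(b) allowed
(c) forbidden — Δl = +0 (E1 requires Δl = ±1)
(d) allowed
(e) forbidden — Δl = -4 (E1 requires Δl = ±1)
(f) forbidden — Δl = +0 (E1 requires Δl = ±1)
(g) forbidden — Δl = +2 (E1 requires Δl = ±1)
(h) allowed
(i) allowed
Total allowed: 5 of 9.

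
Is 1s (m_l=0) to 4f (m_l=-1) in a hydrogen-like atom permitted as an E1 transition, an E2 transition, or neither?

neither

Δl = 3 − 0 = +3; l_i + l_f = 3.
Δm_l = -1.
E1 (Δl = ±1, |Δm_l| ≤ 1): not satisfied.
E2 (Δl = 0,±2, l_i+l_f ≥ 2, |Δm_l| ≤ 2): not satisfied.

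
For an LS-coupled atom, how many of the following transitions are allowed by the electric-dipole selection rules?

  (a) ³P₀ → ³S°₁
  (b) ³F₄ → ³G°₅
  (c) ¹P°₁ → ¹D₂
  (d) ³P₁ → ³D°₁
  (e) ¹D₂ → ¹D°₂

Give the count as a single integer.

(a) allowed
(b) allowed
(c) allowed
(d) allowed
(e) allowed
Total allowed: 5 of 5.

5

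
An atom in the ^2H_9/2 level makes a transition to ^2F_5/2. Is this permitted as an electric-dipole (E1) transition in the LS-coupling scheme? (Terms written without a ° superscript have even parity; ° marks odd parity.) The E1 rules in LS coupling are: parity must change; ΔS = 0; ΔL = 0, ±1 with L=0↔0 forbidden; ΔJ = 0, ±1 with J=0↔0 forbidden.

forbidden

Parity must change: even → even — fails.
ΔL = 0, ±1 (not L=0↔0): L: 5 → 3, ΔL = -2 — fails.
ΔS = 0: S: 1/2 → 1/2 — passes.
ΔJ = 0, ±1 (not J=0↔0): J: 9/2 → 5/2, ΔJ = -2 — fails.
Rule(s) violated: parity, ΔL, ΔJ.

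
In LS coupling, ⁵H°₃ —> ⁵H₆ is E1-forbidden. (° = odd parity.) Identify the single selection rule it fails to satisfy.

the ΔJ = 0, ±1 rule

ΔL = 0, ±1 (not L=0↔0): L: 5 → 5, ΔL = +0 — ✓.
ΔJ = 0, ±1 (not J=0↔0): J: 3 → 6, ΔJ = +3 — ✗.
ΔS = 0: S: 2 → 2 — ✓.
Parity must change: odd → even — ✓.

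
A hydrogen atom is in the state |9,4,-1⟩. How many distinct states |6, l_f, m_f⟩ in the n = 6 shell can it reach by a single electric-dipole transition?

E1 requires Δl = ±1, so l_f ∈ {3, 5}; with 0 ≤ l_f ≤ n_f−1 = 5, the allowed l_f values are {3, 5}.
For l_f = 3: m_f ∈ {m_i−1, m_i, m_i+1} ∩ [−3, 3] = {-2, -1, 0} → 3 states.
For l_f = 5: m_f ∈ {m_i−1, m_i, m_i+1} ∩ [−5, 5] = {-2, -1, 0} → 3 states.
Total: 6.

6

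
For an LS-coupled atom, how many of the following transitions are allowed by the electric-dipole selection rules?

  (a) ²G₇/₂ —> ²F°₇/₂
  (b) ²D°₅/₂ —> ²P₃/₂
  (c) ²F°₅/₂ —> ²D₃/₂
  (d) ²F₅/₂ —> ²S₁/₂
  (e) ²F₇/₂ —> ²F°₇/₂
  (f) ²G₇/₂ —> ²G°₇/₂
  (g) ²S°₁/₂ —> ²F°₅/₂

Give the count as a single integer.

(a) allowed
(b) allowed
(c) allowed
(d) forbidden (parity, ΔL, ΔJ fail)
(e) allowed
(f) allowed
(g) forbidden (parity, ΔL, ΔJ fail)
Total allowed: 5 of 7.

5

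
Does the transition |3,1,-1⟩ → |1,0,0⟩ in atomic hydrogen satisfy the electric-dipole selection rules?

Initial l = 1, final l = 0, so Δl = -1. E1 requires Δl = ±1: ok.
m_l: -1 → 0 (Δm_l = +1). |Δm_l| ≤ 1 ok.
All E1 selection rules are satisfied.

allowed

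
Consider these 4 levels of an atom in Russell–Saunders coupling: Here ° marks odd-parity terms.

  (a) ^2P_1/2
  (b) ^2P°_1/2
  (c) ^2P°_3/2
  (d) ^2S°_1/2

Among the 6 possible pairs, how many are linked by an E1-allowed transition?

3

(a)–(b): allowed.
(a)–(c): allowed.
(a)–(d): allowed.
(b)–(c): forbidden (parity).
(b)–(d): forbidden (parity).
(c)–(d): forbidden (parity).
Allowed pairs: 3 of 6.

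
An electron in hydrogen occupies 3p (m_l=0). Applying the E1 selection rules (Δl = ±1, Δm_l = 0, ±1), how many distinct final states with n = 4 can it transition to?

4

E1 requires Δl = ±1, so l_f ∈ {0, 2}; with 0 ≤ l_f ≤ n_f−1 = 3, the allowed l_f values are {0, 2}.
For l_f = 0: m_f ∈ {m_i−1, m_i, m_i+1} ∩ [−0, 0] = {0} → 1 state.
For l_f = 2: m_f ∈ {m_i−1, m_i, m_i+1} ∩ [−2, 2] = {-1, 0, 1} → 3 states.
Total: 4.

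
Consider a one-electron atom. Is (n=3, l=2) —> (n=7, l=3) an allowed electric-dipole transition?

l: 2 → 3 (Δl = +1). Δl = ±1 passes.
All E1 selection rules are satisfied.

allowed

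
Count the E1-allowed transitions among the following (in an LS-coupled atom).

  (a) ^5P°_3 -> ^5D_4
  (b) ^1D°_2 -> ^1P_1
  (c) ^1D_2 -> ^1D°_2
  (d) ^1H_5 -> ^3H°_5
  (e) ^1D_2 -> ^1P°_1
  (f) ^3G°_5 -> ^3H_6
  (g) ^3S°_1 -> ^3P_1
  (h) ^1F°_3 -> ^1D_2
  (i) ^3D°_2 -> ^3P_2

(a) allowed
(b) allowed
(c) allowed
(d) forbidden (ΔS fails)
(e) allowed
(f) allowed
(g) allowed
(h) allowed
(i) allowed
Total allowed: 8 of 9.

8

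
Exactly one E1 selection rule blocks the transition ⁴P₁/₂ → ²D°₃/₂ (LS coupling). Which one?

the ΔS = 0 rule

Initial level: S=3/2, L=1, J=1/2, parity even. Final level: S=1/2, L=2, J=3/2, parity odd.
ΔJ = 0, ±1 (not J=0↔0): J: 1/2 → 3/2, ΔJ = +1 — satisfied.
ΔL = 0, ±1 (not L=0↔0): L: 1 → 2, ΔL = +1 — satisfied.
Parity must change: even → odd — satisfied.
ΔS = 0: S: 3/2 → 1/2 — violated.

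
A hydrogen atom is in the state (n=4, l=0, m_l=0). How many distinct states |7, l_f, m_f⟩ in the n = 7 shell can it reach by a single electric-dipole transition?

E1 requires Δl = ±1, so l_f ∈ {-1, 1}; with 0 ≤ l_f ≤ n_f−1 = 6, the allowed l_f values are {1}.
For l_f = 1: m_f ∈ {m_i−1, m_i, m_i+1} ∩ [−1, 1] = {-1, 0, 1} → 3 states.
Total: 3.

3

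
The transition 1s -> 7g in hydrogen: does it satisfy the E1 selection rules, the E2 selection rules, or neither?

Δl = 4 − 0 = +4; l_i + l_f = 4.
E1 (Δl = ±1): not satisfied.
E2 (Δl = 0,±2, l_i+l_f ≥ 2): not satisfied.

neither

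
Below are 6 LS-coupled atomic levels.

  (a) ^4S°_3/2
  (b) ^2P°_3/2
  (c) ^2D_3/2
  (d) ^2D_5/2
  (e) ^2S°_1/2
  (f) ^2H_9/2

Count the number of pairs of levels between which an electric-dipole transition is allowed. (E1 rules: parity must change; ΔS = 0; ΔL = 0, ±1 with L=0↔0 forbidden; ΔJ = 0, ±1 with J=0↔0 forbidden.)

(a)–(b): forbidden (parity, ΔS).
(a)–(c): forbidden (ΔS, ΔL).
(a)–(d): forbidden (ΔS, ΔL).
(a)–(e): forbidden (parity, ΔS, ΔL).
(a)–(f): forbidden (ΔS, ΔL, ΔJ).
(b)–(c): allowed.
(b)–(d): allowed.
(b)–(e): forbidden (parity).
(b)–(f): forbidden (ΔL, ΔJ).
(c)–(d): forbidden (parity).
(c)–(e): forbidden (ΔL).
(c)–(f): forbidden (parity, ΔL, ΔJ).
(d)–(e): forbidden (ΔL, ΔJ).
(d)–(f): forbidden (parity, ΔL, ΔJ).
(e)–(f): forbidden (ΔL, ΔJ).
Allowed pairs: 2 of 15.

2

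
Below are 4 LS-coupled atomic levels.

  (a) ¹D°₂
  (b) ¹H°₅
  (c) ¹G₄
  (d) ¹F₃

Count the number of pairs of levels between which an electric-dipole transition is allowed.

2

(a)–(b): forbidden (parity, ΔL, ΔJ).
(a)–(c): forbidden (ΔL, ΔJ).
(a)–(d): allowed.
(b)–(c): allowed.
(b)–(d): forbidden (ΔL, ΔJ).
(c)–(d): forbidden (parity).
Allowed pairs: 2 of 6.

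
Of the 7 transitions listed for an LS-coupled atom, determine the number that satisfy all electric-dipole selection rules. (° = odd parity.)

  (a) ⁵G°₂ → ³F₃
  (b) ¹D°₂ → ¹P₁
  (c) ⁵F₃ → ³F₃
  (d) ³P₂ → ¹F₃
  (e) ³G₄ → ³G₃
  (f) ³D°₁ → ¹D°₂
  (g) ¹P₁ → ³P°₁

(a) forbidden (ΔS fails)
(b) allowed
(c) forbidden (parity, ΔS fail)
(d) forbidden (parity, ΔS, ΔL fail)
(e) forbidden (parity fails)
(f) forbidden (parity, ΔS fail)
(g) forbidden (ΔS fails)
Total allowed: 1 of 7.

1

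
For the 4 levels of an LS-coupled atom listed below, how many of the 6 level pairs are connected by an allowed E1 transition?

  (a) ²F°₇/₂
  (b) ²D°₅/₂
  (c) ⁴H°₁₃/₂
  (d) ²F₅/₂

(a)–(b): forbidden (parity).
(a)–(c): forbidden (parity, ΔS, ΔL, ΔJ).
(a)–(d): allowed.
(b)–(c): forbidden (parity, ΔS, ΔL, ΔJ).
(b)–(d): allowed.
(c)–(d): forbidden (ΔS, ΔL, ΔJ).
Allowed pairs: 2 of 6.

2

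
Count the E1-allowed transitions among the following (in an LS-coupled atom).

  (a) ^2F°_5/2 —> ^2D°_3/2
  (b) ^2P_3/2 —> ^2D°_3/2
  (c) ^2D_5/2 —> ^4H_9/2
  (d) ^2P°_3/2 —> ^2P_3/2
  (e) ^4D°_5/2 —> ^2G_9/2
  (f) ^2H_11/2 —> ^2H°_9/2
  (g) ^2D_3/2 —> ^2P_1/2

3

(a) forbidden (parity fails)
(b) allowed
(c) forbidden (parity, ΔS, ΔL, ΔJ fail)
(d) allowed
(e) forbidden (ΔS, ΔL, ΔJ fail)
(f) allowed
(g) forbidden (parity fails)
Total allowed: 3 of 7.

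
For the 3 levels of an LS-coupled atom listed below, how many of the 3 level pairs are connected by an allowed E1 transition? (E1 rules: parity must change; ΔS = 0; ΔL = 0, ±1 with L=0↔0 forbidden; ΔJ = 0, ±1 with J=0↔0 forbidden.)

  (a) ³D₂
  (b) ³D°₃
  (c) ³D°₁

2

(a)–(b): allowed.
(a)–(c): allowed.
(b)–(c): forbidden (parity, ΔJ).
Allowed pairs: 2 of 3.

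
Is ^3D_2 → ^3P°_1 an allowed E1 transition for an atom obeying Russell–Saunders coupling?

allowed

Reading off the term symbols: S 1→1, L 2→1, J 2→1, parity even→odd.
Parity must change: even → odd — satisfied.
ΔS = 0: S: 1 → 1 — satisfied.
ΔL = 0, ±1 (not L=0↔0): L: 2 → 1, ΔL = -1 — satisfied.
ΔJ = 0, ±1 (not J=0↔0): J: 2 → 1, ΔJ = -1 — satisfied.
All four E1 rules are satisfied.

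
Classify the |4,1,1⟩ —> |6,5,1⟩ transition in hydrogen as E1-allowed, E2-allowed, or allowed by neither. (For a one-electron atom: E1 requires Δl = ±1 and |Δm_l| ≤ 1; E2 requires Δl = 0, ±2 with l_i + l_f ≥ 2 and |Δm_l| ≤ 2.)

Δl = 5 − 1 = +4; l_i + l_f = 6.
Δm_l = +0.
E1 (Δl = ±1, |Δm_l| ≤ 1): not satisfied.
E2 (Δl = 0,±2, l_i+l_f ≥ 2, |Δm_l| ≤ 2): not satisfied.

neither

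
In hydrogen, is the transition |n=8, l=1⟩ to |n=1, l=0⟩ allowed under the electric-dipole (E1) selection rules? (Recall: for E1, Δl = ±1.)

allowed

Initial l = 1, final l = 0, so Δl = -1. E1 requires Δl = ±1: satisfied.
All E1 selection rules are satisfied.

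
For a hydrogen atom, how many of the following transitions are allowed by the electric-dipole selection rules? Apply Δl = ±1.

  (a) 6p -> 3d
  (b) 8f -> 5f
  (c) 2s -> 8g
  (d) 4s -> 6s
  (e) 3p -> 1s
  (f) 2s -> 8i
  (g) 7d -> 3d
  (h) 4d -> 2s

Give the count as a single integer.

2

(a) allowed
(b) forbidden — Δl = +0 (E1 requires Δl = ±1)
(c) forbidden — Δl = +4 (E1 requires Δl = ±1)
(d) forbidden — Δl = +0 (E1 requires Δl = ±1)
(e) allowed
(f) forbidden — Δl = +6 (E1 requires Δl = ±1)
(g) forbidden — Δl = +0 (E1 requires Δl = ±1)
(h) forbidden — Δl = -2 (E1 requires Δl = ±1)
Total allowed: 2 of 8.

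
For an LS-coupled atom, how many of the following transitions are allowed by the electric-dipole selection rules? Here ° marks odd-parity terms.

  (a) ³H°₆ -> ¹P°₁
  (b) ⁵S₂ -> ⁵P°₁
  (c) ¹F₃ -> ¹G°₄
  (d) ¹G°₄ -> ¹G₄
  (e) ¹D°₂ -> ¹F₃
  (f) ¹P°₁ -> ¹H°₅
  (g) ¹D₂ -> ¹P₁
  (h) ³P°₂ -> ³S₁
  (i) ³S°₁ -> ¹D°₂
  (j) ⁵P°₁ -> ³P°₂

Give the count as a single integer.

5

(a) forbidden (parity, ΔS, ΔL, ΔJ fail)
(b) allowed
(c) allowed
(d) allowed
(e) allowed
(f) forbidden (parity, ΔL, ΔJ fail)
(g) forbidden (parity fails)
(h) allowed
(i) forbidden (parity, ΔS, ΔL fail)
(j) forbidden (parity, ΔS fail)
Total allowed: 5 of 10.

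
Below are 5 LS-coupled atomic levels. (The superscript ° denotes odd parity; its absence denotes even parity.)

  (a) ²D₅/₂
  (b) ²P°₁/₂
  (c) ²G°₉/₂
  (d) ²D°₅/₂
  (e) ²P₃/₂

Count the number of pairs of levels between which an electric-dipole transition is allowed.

3

(a)–(b): forbidden (ΔJ).
(a)–(c): forbidden (ΔL, ΔJ).
(a)–(d): allowed.
(a)–(e): forbidden (parity).
(b)–(c): forbidden (parity, ΔL, ΔJ).
(b)–(d): forbidden (parity, ΔJ).
(b)–(e): allowed.
(c)–(d): forbidden (parity, ΔL, ΔJ).
(c)–(e): forbidden (ΔL, ΔJ).
(d)–(e): allowed.
Allowed pairs: 3 of 10.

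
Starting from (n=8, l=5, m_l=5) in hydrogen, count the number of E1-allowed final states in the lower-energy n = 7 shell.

E1 requires Δl = ±1, so l_f ∈ {4, 6}; with 0 ≤ l_f ≤ n_f−1 = 6, the allowed l_f values are {4, 6}.
For l_f = 4: m_f ∈ {m_i−1, m_i, m_i+1} ∩ [−4, 4] = {4} → 1 state.
For l_f = 6: m_f ∈ {m_i−1, m_i, m_i+1} ∩ [−6, 6] = {4, 5, 6} → 3 states.
Total: 4.

4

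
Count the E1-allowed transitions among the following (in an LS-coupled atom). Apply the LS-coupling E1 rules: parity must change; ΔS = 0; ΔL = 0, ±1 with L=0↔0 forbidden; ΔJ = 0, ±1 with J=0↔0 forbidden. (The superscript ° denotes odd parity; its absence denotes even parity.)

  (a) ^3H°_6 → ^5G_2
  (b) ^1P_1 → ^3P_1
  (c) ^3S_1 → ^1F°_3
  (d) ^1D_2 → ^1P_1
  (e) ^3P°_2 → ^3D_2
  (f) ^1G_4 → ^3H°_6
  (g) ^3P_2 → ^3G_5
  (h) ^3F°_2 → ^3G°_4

(a) forbidden (ΔS, ΔJ fail)
(b) forbidden (parity, ΔS fail)
(c) forbidden (ΔS, ΔL, ΔJ fail)
(d) forbidden (parity fails)
(e) allowed
(f) forbidden (ΔS, ΔJ fail)
(g) forbidden (parity, ΔL, ΔJ fail)
(h) forbidden (parity, ΔJ fail)
Total allowed: 1 of 8.

1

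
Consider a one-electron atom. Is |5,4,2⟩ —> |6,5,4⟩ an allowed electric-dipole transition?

Initial l = 4, final l = 5, so Δl = +1. E1 requires Δl = ±1: passes.
Δm_l = 4 − (2) = +2. E1 requires Δm_l = 0, ±1: fails.
The transition is electric-dipole forbidden.

forbidden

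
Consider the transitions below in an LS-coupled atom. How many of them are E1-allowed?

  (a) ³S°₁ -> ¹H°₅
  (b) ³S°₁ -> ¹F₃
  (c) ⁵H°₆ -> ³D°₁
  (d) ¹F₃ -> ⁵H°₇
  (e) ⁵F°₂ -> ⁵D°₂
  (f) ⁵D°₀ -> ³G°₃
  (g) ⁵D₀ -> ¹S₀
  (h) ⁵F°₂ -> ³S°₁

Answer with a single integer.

0

(a) forbidden (parity, ΔS, ΔL, ΔJ fail)
(b) forbidden (ΔS, ΔL, ΔJ fail)
(c) forbidden (parity, ΔS, ΔL, ΔJ fail)
(d) forbidden (ΔS, ΔL, ΔJ fail)
(e) forbidden (parity fails)
(f) forbidden (parity, ΔS, ΔL, ΔJ fail)
(g) forbidden (parity, ΔS, ΔL, ΔJ fail)
(h) forbidden (parity, ΔS, ΔL fail)
Total allowed: 0 of 8.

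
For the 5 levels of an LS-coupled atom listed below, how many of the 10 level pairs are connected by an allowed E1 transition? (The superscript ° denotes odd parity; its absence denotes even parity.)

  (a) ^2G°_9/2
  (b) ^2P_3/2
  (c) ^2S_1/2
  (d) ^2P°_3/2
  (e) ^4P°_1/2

(a)–(b): forbidden (ΔL, ΔJ).
(a)–(c): forbidden (ΔL, ΔJ).
(a)–(d): forbidden (parity, ΔL, ΔJ).
(a)–(e): forbidden (parity, ΔS, ΔL, ΔJ).
(b)–(c): forbidden (parity).
(b)–(d): allowed.
(b)–(e): forbidden (ΔS).
(c)–(d): allowed.
(c)–(e): forbidden (ΔS).
(d)–(e): forbidden (parity, ΔS).
Allowed pairs: 2 of 10.

2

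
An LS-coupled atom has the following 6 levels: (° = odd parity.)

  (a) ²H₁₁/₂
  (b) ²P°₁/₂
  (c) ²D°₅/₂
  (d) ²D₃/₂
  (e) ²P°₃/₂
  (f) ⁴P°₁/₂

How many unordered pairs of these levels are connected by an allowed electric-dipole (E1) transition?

(a)–(b): forbidden (ΔL, ΔJ).
(a)–(c): forbidden (ΔL, ΔJ).
(a)–(d): forbidden (parity, ΔL, ΔJ).
(a)–(e): forbidden (ΔL, ΔJ).
(a)–(f): forbidden (ΔS, ΔL, ΔJ).
(b)–(c): forbidden (parity, ΔJ).
(b)–(d): allowed.
(b)–(e): forbidden (parity).
(b)–(f): forbidden (parity, ΔS).
(c)–(d): allowed.
(c)–(e): forbidden (parity).
(c)–(f): forbidden (parity, ΔS, ΔJ).
(d)–(e): allowed.
(d)–(f): forbidden (ΔS).
(e)–(f): forbidden (parity, ΔS).
Allowed pairs: 3 of 15.

3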